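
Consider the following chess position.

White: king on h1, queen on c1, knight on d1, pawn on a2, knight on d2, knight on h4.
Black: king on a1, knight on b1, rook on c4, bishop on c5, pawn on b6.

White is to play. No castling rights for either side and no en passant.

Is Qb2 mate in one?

yes

After Qb2: black king on a1; in check: yes, from the white queen on b2.
King squares — b1: own knight; a2: attacked by Qb2; b2: attacked by Nd1.
Black has no legal moves → checkmate.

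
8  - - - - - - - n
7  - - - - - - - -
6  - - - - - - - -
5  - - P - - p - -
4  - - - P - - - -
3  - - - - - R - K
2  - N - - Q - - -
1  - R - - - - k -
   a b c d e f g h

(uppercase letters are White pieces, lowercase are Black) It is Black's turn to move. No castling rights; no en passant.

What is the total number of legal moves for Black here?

Black to move; king on g1.
In check: yes, from the white rook on b1.
Legal moves: none.
Count: 0.

0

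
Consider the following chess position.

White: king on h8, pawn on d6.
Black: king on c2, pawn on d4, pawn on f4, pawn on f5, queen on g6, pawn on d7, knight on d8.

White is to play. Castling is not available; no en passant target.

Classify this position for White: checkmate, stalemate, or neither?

stalemate

White to move; white king on h8.
In check: no.
King squares — g7: attacked by Qg6; h7: attacked by Qg6; g8: attacked by Qg6.
Legal moves for White: none.
Not in check and no legal moves → stalemate.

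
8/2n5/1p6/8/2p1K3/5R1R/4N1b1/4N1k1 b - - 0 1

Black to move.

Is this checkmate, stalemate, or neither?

checkmate

Black to move; black king on g1.
In check: yes, from the white knight on e2.
King squares — f1: attacked by Rf3; h1: attacked by Rh3; f2: attacked by Rf3; g2: own bishop; h2: attacked by Rh3.
Legal moves for Black: none.
In check with no legal moves → checkmate.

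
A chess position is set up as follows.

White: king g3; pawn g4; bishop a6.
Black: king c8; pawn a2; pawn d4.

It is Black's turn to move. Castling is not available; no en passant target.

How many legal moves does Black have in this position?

4

Black to move; king on c8.
In check: yes, from the white bishop on a6.
Legal moves: Kd8, Kb8, Kd7, Kc7.
Count: 4.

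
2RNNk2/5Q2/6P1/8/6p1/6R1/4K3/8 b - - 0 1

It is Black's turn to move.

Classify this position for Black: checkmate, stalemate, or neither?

checkmate

Black to move; black king on f8.
In check: yes, from the white queen on f7.
King squares — e7: attacked by Qf7; f7: attacked by Pg6; g7: attacked by Qf7; e8: attacked by Qf7; g8: attacked by Qf7.
Legal moves for Black: none.
In check with no legal moves → checkmate.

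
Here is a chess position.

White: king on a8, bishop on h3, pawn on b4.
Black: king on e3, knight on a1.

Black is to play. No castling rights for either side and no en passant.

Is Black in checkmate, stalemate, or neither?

Black to move; black king on e3.
In check: no.
Legal moves for Black: Kf4, Ke4, Kd4, Kf3, Kd3, Kf2, Ke2, Kd2, Nb3, Nc2.
Black has 10 legal moves and is not in check → neither.

neither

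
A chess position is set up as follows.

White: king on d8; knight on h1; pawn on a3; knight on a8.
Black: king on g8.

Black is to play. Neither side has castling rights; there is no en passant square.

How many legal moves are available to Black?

Black to move; king on g8.
In check: no.
Legal moves: Kh8, Kf8, Kh7, Kg7, Kf7.
Count: 5.

5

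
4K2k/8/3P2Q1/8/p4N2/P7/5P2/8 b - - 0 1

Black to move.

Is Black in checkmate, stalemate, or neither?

stalemate

Black to move; black king on h8.
In check: no.
King squares — g7: attacked by Qg6; h7: attacked by Qg6; g8: attacked by Qg6.
Legal moves for Black: none.
Not in check and no legal moves → stalemate.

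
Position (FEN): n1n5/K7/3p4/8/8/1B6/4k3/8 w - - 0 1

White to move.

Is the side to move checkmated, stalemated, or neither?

neither

White to move; white king on a7.
In check: yes, from the black knight on c8.
Legal moves for White: Kb8, Kxa8, Kb7, Ka6.
White is in check but has 4 legal moves → neither.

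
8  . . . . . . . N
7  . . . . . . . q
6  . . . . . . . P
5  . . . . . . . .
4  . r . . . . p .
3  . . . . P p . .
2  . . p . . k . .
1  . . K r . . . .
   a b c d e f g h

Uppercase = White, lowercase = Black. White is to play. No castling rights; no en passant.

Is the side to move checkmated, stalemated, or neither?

White to move; white king on c1.
In check: yes, from the black rook on d1.
King squares — b1: attacked by Rd1; d1: attacked by Pc2; b2: attacked by Rb4; c2: attacked by Qh7; d2: attacked by Rd1.
Legal moves for White: none.
In check with no legal moves → checkmate.

checkmate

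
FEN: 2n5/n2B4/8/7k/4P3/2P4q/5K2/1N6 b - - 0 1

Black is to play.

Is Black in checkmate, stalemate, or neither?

neither

Black to move; black king on h5.
In check: no.
Legal moves for Black include: Ne7, Nd6, Nb6, Nc6, Nb5, Kh6, Kg6, Kg5, Kh4, Qxd7, Qe6, Qf5+, Qh4+, Qg4, Qg3+, Qf3+, Qe3+, Qd3, ... (list truncated; more exist).
Black has legal moves and is not in check → neither.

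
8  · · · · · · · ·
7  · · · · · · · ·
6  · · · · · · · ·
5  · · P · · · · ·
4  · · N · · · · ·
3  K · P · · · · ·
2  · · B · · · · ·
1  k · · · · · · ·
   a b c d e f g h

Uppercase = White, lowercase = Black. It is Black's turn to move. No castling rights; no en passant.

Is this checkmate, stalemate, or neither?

Black to move; black king on a1.
In check: no.
King squares — b1: attacked by Bc2; a2: attacked by Ka3; b2: attacked by Ka3.
Legal moves for Black: none.
Not in check and no legal moves → stalemate.

stalemate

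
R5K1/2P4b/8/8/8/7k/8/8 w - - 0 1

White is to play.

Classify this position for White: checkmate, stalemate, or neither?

White to move; white king on g8.
In check: yes, from the black bishop on h7.
King squares — f7: available; g7: available; h7: available; f8: available; h8: available.
Legal moves for White: Kh8, Kf8, Kxh7, Kg7, Kf7.
White is in check but has 5 legal moves → neither.

neither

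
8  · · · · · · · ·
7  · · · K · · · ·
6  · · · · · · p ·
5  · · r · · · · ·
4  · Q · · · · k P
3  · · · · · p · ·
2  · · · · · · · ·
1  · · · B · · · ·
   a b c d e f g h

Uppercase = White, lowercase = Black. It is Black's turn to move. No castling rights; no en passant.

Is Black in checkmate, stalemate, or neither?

neither

Black to move; black king on g4.
In check: yes, from the white queen on b4.
Legal moves for Black: Kh5, Kf5, Kh3, Kg3, Rc4.
Black is in check but has 5 legal moves → neither.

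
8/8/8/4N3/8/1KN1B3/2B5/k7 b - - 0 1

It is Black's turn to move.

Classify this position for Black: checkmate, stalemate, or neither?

Black to move; black king on a1.
In check: no.
King squares — b1: attacked by Bc2; a2: attacked by Kb3; b2: attacked by Kb3.
Legal moves for Black: none.
Not in check and no legal moves → stalemate.

stalemate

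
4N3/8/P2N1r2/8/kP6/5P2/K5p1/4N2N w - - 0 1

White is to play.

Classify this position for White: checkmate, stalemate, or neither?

neither

White to move; white king on a2.
In check: no.
Legal moves for White include: Ng7, Nc7, Nxf6, Nc8, Nf7, Nb7, Nf5, Nb5, Ne4, Nc4, Kb2, Kb1, Ka1, Ng3, Nf2, Nd3, Nxg2, Nc2, ... (list truncated; more exist).
White has legal moves and is not in check → neither.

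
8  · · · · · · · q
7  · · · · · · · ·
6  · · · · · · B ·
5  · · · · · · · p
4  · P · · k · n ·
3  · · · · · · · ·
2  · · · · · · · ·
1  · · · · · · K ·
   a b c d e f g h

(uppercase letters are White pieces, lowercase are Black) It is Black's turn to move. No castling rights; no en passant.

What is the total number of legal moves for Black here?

6

Black to move; king on e4.
In check: yes, from the white bishop on g6.
Legal moves: Ke5, Kd5, Kf4, Kd4, Kf3, Ke3.
Count: 6.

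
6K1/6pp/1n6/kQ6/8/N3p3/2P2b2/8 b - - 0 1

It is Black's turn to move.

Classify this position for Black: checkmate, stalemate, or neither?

Black to move; black king on a5.
In check: yes, from the white queen on b5.
King squares — a4: attacked by Qb5; b4: attacked by Qb5; b5: attacked by Na3; a6: attacked by Qb5; b6: own knight.
Legal moves for Black: none.
In check with no legal moves → checkmate.

checkmate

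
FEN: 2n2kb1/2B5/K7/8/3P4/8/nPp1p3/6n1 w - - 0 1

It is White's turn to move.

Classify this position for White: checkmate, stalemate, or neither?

White to move; white king on a6.
In check: no.
Legal moves for White: Bd8, Bb8, Bd6+, Bb6, Be5, Ba5, Bf4, Bg3, Bh2, Kb7, Kb5, Ka5, d5, b3, b4.
White has 15 legal moves and is not in check → neither.

neither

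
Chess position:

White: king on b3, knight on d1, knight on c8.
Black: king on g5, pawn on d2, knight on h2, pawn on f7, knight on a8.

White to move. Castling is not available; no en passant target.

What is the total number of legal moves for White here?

White to move; king on b3.
In check: no.
Legal moves: Ne7, Na7, Nd6, Nb6, Kc4, Kb4, Ka4, Kc3, Ka3, Kc2, Kb2, Ka2, Ne3, Nc3, Nf2, Nb2.
Count: 16.

16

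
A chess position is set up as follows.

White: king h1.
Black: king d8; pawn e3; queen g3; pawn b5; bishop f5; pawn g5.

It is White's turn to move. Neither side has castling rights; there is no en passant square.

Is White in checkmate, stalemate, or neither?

White to move; white king on h1.
In check: no.
King squares — g1: attacked by Qg3; g2: attacked by Qg3; h2: attacked by Qg3.
Legal moves for White: none.
Not in check and no legal moves → stalemate.

stalemate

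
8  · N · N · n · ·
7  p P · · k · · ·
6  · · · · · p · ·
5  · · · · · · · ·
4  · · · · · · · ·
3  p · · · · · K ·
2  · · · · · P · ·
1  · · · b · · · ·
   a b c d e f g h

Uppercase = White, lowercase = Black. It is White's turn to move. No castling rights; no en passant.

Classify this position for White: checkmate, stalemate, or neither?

neither

White to move; white king on g3.
In check: no.
Legal moves for White: Nf7, Ne6, Ndc6+, Nd7, Nbc6+, Na6, Kh4, Kf4, Kh3, Kh2, Kg2, f3, f4.
White has 13 legal moves and is not in check → neither.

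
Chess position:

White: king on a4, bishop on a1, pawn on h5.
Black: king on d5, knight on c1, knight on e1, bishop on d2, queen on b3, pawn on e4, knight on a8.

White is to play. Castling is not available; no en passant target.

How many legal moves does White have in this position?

White to move; king on a4.
In check: yes, from the black queen on b3.
Legal moves: none.
Count: 0.

0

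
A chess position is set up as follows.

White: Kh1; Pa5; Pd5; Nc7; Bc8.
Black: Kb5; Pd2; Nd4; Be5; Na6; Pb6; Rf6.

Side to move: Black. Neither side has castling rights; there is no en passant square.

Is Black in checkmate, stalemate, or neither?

neither

Black to move; black king on b5.
In check: yes, from the white knight on c7.
Legal moves for Black: Kc5, Kxa5, Kc4, Kb4, Ka4, Nxc7, Bxc7.
Black is in check but has 7 legal moves → neither.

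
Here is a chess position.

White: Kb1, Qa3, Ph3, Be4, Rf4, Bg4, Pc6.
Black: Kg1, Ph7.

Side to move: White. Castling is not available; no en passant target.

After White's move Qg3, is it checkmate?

yes

After Qg3: black king on g1; in check: yes, from the white queen on g3.
King squares — f1: attacked by Rf4; h1: attacked by Be4; f2: attacked by Qg3; g2: attacked by Qg3; h2: attacked by Qg3.
Black has no legal moves → checkmate.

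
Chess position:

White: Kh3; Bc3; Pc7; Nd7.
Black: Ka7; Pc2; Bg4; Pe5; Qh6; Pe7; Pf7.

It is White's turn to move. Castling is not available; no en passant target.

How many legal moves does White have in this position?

White to move; king on h3.
In check: yes, from the black bishop on g4 and the black queen on h6.
Legal moves: Kxg4, Kg3, Kg2.
Count: 3.

3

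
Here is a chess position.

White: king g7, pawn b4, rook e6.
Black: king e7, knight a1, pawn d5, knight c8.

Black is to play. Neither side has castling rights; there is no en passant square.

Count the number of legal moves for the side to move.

3

Black to move; king on e7.
In check: yes, from the white rook on e6.
Legal moves: Kd8, Kd7, Kxe6.
Count: 3.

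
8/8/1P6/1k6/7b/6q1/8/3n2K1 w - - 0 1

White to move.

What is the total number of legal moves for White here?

White to move; king on g1.
In check: yes, from the black queen on g3.
Legal moves: Kh1, Kf1.
Count: 2.

2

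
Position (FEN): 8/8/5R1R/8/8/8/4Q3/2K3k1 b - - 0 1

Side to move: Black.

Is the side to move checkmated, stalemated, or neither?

stalemate

Black to move; black king on g1.
In check: no.
King squares — f1: attacked by Qe2; h1: attacked by Rh6; f2: attacked by Qe2; g2: attacked by Qe2; h2: attacked by Qe2.
Legal moves for Black: none.
Not in check and no legal moves → stalemate.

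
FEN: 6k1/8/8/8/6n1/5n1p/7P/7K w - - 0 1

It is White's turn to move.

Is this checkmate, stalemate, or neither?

White to move; white king on h1.
In check: no.
King squares — g1: attacked by Nf3; g2: attacked by Ph3; h2: own pawn.
Legal moves for White: none.
Not in check and no legal moves → stalemate.

stalemate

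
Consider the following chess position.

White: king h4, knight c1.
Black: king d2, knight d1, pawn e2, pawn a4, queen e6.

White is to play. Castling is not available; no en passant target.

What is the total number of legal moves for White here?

7

White to move; king on h4.
In check: no.
Legal moves: Kh5, Kg5, Kg3, Nd3, Nb3+, Nxe2, Na2.
Count: 7.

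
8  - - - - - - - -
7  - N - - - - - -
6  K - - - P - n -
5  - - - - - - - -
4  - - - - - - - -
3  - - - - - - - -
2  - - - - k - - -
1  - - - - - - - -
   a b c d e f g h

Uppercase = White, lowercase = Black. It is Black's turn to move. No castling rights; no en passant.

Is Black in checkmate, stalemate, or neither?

Black to move; black king on e2.
In check: no.
Legal moves for Black: Nh8, Nf8, Ne7, Ne5, Nh4, Nf4, Kf3, Ke3, Kd3, Kf2, Kd2, Kf1, Ke1, Kd1.
Black has 14 legal moves and is not in check → neither.

neither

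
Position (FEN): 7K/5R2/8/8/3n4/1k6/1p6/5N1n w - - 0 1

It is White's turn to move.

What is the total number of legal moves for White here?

20

White to move; king on h8.
In check: no.
Legal moves: Kg8, Kh7, Kg7, Rf8, Rh7, Rg7, Re7, Rd7, Rc7, Rb7+, Ra7, Rf6, Rf5, Rf4, Rf3+, Rf2, Ng3, Ne3, Nh2, Nd2+.
Count: 20.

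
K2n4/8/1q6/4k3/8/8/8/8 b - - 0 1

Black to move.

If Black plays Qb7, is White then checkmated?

yes

After Qb7: white king on a8; in check: yes, from the black queen on b7.
King squares — a7: attacked by Qb7; b7: attacked by Nd8; b8: attacked by Qb7.
White has no legal moves → checkmate.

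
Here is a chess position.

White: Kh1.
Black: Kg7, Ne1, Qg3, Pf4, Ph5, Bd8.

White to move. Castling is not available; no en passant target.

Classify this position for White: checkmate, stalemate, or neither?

White to move; white king on h1.
In check: no.
King squares — g1: attacked by Qg3; g2: attacked by Ne1; h2: attacked by Qg3.
Legal moves for White: none.
Not in check and no legal moves → stalemate.

stalemate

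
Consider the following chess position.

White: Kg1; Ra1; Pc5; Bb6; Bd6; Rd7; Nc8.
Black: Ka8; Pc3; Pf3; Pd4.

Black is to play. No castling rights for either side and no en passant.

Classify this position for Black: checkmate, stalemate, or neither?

Black to move; black king on a8.
In check: yes, from the white rook on a1.
King squares — a7: attacked by Ra1; b7: attacked by Rd7; b8: attacked by Bd6.
Legal moves for Black: none.
In check with no legal moves → checkmate.

checkmate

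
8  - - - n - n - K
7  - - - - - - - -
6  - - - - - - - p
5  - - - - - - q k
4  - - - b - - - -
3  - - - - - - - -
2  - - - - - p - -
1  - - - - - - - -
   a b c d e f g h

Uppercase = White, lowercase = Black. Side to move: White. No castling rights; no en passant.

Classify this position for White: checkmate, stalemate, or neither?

checkmate

White to move; white king on h8.
In check: yes, from the black bishop on d4.
King squares — g7: attacked by Bd4; h7: attacked by Nf8; g8: attacked by Qg5.
Legal moves for White: none.
In check with no legal moves → checkmate.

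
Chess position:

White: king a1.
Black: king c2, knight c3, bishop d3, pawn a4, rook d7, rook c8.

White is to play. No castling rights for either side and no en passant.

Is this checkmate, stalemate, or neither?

White to move; white king on a1.
In check: no.
King squares — b1: attacked by Kc2; a2: attacked by Nc3; b2: attacked by Kc2.
Legal moves for White: none.
Not in check and no legal moves → stalemate.

stalemate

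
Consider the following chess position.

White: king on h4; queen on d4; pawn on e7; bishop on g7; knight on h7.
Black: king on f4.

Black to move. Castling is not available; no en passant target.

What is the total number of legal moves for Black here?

Black to move; king on f4.
In check: yes, from the white queen on d4.
Legal moves: Kf5, Kf3.
Count: 2.

2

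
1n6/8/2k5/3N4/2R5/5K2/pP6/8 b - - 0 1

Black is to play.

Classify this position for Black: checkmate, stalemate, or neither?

neither

Black to move; black king on c6.
In check: yes, from the white rook on c4.
Legal moves for Black: Kd7, Kb7, Kd6, Kxd5, Kb5.
Black is in check but has 5 legal moves → neither.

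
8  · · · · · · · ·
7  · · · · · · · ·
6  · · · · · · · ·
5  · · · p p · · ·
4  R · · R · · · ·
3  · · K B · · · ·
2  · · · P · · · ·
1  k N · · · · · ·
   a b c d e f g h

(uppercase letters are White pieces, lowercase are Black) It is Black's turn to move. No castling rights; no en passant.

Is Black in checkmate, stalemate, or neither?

checkmate

Black to move; black king on a1.
In check: yes, from the white rook on a4.
King squares — b1: attacked by Bd3; a2: attacked by Ra4; b2: attacked by Kc3.
Legal moves for Black: none.
In check with no legal moves → checkmate.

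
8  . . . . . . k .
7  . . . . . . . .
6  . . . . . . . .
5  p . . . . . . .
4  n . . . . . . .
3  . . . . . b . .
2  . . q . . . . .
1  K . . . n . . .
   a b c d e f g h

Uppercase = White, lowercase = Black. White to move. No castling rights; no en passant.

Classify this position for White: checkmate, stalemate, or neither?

stalemate

White to move; white king on a1.
In check: no.
King squares — b1: attacked by Qc2; a2: attacked by Qc2; b2: attacked by Qc2.
Legal moves for White: none.
Not in check and no legal moves → stalemate.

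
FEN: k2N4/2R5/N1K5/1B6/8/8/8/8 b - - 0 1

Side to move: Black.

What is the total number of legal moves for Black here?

0

Black to move; king on a8.
In check: no.
Legal moves: none.
Count: 0.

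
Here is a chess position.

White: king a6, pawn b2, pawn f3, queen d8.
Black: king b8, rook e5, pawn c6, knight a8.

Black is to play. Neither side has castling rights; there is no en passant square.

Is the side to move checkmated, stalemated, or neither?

Black to move; black king on b8.
In check: yes, from the white queen on d8.
King squares — a7: attacked by Ka6; b7: attacked by Ka6; c7: attacked by Qd8; a8: own knight; c8: attacked by Qd8.
Legal moves for Black: none.
In check with no legal moves → checkmate.

checkmate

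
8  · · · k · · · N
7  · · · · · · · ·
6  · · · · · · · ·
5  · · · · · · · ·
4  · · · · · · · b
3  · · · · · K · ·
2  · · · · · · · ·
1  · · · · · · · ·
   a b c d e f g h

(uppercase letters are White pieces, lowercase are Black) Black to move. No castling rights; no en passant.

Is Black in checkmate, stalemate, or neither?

neither

Black to move; black king on d8.
In check: no.
Legal moves for Black: Ke8, Kc8, Ke7, Kd7, Kc7, Be7, Bf6, Bg5, Bg3, Bf2, Be1.
Black has 11 legal moves and is not in check → neither.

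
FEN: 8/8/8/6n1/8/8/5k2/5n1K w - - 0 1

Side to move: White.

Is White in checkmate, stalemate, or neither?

stalemate

White to move; white king on h1.
In check: no.
King squares — g1: attacked by Kf2; g2: attacked by Kf2; h2: attacked by Nf1.
Legal moves for White: none.
Not in check and no legal moves → stalemate.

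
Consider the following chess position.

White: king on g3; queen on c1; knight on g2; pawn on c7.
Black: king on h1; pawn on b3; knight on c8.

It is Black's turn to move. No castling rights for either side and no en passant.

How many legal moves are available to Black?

Black to move; king on h1.
In check: yes, from the white queen on c1.
Legal moves: none.
Count: 0.

0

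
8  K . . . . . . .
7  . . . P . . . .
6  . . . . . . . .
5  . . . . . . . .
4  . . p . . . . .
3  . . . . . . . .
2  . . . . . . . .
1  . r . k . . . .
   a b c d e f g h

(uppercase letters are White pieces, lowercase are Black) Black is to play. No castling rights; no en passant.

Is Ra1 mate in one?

After Ra1: white king on a8; in check: yes, from the black rook on a1.
White has 2 legal replies: Kb8, Kb7.
In check but a legal move exists → not checkmate.

no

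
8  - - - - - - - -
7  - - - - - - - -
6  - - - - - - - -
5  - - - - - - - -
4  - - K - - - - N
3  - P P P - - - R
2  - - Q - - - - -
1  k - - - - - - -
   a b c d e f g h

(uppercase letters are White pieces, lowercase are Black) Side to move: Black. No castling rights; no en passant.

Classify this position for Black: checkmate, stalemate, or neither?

Black to move; black king on a1.
In check: no.
King squares — b1: attacked by Qc2; a2: attacked by Qc2; b2: attacked by Qc2.
Legal moves for Black: none.
Not in check and no legal moves → stalemate.

stalemate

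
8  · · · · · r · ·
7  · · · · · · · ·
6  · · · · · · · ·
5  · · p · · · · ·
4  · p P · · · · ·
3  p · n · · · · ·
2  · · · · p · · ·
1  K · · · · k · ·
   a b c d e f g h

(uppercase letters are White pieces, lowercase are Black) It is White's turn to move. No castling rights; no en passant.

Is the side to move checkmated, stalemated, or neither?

White to move; white king on a1.
In check: no.
King squares — b1: attacked by Nc3; a2: attacked by Nc3; b2: attacked by Pa3.
Legal moves for White: none.
Not in check and no legal moves → stalemate.

stalemate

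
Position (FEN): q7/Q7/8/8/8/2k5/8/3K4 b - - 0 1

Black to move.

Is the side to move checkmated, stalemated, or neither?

Black to move; black king on c3.
In check: no.
Legal moves for Black include: Qh8, Qg8, Qf8, Qe8, Qd8+, Qc8, Qb8, Qb7, Qxa7, Qc6, Qd5+, Qe4, Qf3+, Qg2, Qh1+, Kc4, Kb4, Kd3, ... (list truncated; more exist).
Black has legal moves and is not in check → neither.

neither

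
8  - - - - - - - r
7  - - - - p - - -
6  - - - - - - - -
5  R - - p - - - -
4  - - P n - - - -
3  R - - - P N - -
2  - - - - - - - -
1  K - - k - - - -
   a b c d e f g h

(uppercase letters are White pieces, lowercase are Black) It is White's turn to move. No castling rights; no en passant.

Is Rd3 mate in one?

After Rd3: black king on d1; in check: yes, from the white rook on d3.
Black has 3 legal replies: Ke2, Kc2, Kc1.
In check but a legal move exists → not checkmate.

no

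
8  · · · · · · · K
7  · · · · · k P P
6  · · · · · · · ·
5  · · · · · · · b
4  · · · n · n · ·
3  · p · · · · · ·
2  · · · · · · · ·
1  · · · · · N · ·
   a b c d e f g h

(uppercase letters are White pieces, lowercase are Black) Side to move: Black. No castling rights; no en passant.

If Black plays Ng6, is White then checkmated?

After Ng6: white king on h8; in check: yes, from the black knight on g6.
King squares — g7: own pawn; h7: own pawn; g8: attacked by Kf7.
White has no legal moves → checkmate.

yes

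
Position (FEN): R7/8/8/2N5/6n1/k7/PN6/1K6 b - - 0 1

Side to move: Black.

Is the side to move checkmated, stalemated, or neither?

neither

Black to move; black king on a3.
In check: yes, from the white rook on a8.
King squares — a2: attacked by Kb1; b2: attacked by Kb1; b3: attacked by Pa2; a4: attacked by Nb2; b4: available.
Legal moves for Black: Kb4.
Black is in check but has 1 legal move → neither.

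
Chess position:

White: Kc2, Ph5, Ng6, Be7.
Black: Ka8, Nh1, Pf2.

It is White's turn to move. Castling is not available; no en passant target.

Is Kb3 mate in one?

no

After Kb3: black king on a8; in check: no.
Black is not in check, so this cannot be checkmate.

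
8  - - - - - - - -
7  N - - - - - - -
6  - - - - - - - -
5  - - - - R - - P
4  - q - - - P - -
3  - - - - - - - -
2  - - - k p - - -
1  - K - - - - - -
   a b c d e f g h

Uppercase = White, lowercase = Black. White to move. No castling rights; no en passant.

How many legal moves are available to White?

2

White to move; king on b1.
In check: yes, from the black queen on b4.
Legal moves: Ka2, Ka1.
Count: 2.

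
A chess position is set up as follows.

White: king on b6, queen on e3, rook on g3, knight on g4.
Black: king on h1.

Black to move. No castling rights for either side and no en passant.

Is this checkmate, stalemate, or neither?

stalemate

Black to move; black king on h1.
In check: no.
King squares — g1: attacked by Qe3; g2: attacked by Rg3; h2: attacked by Ng4.
Legal moves for Black: none.
Not in check and no legal moves → stalemate.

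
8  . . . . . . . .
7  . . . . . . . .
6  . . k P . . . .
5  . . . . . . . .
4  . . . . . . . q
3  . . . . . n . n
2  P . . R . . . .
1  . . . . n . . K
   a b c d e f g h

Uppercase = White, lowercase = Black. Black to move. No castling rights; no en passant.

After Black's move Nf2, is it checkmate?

After Nf2: white king on h1; in check: yes, from the black knight on f2 and the black queen on h4.
King squares — g1: attacked by Nf3; g2: attacked by Ne1; h2: attacked by Nf3.
White has no legal moves → checkmate.

yes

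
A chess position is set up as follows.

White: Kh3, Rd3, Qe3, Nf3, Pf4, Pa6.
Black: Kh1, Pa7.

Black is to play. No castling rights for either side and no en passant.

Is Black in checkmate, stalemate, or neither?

Black to move; black king on h1.
In check: no.
King squares — g1: attacked by Qe3; g2: attacked by Kh3; h2: attacked by Nf3.
Legal moves for Black: none.
Not in check and no legal moves → stalemate.

stalemate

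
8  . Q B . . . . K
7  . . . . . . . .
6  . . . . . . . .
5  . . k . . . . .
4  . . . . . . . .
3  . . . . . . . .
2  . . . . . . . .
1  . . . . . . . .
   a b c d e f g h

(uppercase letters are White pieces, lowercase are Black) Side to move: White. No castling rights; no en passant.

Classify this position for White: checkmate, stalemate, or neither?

neither

White to move; white king on h8.
In check: no.
Legal moves for White include: Kg8, Kh7, Kg7, Bd7, Bb7, Be6, Ba6, Bf5, Bg4, Bh3, Qa8, Qc7+, Qb7, Qa7+, Qd6+, Qb6+, Qe5+, Qb5+, ... (list truncated; more exist).
White has legal moves and is not in check → neither.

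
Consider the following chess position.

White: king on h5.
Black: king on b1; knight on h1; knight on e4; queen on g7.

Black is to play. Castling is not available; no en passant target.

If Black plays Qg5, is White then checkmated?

yes

After Qg5: white king on h5; in check: yes, from the black queen on g5.
King squares — g4: attacked by Qg5; h4: attacked by Qg5; g5: attacked by Ne4; g6: attacked by Qg5; h6: attacked by Qg5.
White has no legal moves → checkmate.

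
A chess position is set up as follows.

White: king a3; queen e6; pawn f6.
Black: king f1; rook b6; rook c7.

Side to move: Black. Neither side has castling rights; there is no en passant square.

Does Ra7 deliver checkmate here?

yes

After Ra7: white king on a3; in check: yes, from the black rook on a7.
King squares — a2: attacked by Ra7; b2: attacked by Rb6; b3: attacked by Rb6; a4: attacked by Ra7; b4: attacked by Rb6.
White has no legal moves → checkmate.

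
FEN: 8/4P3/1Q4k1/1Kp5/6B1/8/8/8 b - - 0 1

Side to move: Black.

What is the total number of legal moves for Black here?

Black to move; king on g6.
In check: yes, from the white queen on b6.
Legal moves: Kh7, Kg7, Kf7, Kg5.
Count: 4.

4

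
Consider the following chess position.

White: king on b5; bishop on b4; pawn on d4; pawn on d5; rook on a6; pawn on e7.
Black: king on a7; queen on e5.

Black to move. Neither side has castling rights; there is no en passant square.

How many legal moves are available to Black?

2

Black to move; king on a7.
In check: yes, from the white rook on a6.
Legal moves: Kb8, Kb7.
Count: 2.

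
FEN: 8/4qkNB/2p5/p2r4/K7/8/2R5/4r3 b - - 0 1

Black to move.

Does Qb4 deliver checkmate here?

After Qb4: white king on a4; in check: yes, from the black queen on b4.
King squares — a3: attacked by Qb4; b3: attacked by Qb4; b4: attacked by Pa5; a5: attacked by Qb4; b5: attacked by Qb4.
White has no legal moves → checkmate.

yes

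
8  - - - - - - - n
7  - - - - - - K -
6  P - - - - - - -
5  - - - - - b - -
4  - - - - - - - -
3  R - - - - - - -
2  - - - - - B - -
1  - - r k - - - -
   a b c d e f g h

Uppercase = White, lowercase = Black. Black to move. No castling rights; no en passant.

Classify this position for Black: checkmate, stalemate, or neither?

neither

Black to move; black king on d1.
In check: no.
Legal moves for Black include: Nf7, Ng6, Bc8, Bh7, Bd7, Bg6, Be6, Bg4, Be4, Bh3, Bd3, Bc2, Bb1, Ke2, Kd2, Kc2, Rc8, Rc7+, ... (list truncated; more exist).
Black has legal moves and is not in check → neither.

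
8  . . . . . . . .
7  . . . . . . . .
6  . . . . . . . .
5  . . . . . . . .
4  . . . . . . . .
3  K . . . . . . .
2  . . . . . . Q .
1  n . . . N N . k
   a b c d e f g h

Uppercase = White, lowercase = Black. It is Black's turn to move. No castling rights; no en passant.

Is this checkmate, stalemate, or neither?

Black to move; black king on h1.
In check: yes, from the white queen on g2.
King squares — g1: attacked by Qg2; g2: attacked by Ne1; h2: attacked by Nf1.
Legal moves for Black: none.
In check with no legal moves → checkmate.

checkmate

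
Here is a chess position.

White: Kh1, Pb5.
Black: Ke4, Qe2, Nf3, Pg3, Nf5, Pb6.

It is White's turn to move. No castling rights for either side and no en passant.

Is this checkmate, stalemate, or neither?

stalemate

White to move; white king on h1.
In check: no.
King squares — g1: attacked by Nf3; g2: attacked by Qe2; h2: attacked by Qe2.
Legal moves for White: none.
Not in check and no legal moves → stalemate.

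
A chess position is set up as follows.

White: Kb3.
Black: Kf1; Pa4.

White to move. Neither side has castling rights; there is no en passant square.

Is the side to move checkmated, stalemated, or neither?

White to move; white king on b3.
In check: yes, from the black pawn on a4.
King squares — a2: available; b2: available; c2: available; a3: available; c3: available; a4: available; b4: available; c4: available.
Legal moves for White: Kc4, Kb4, Kxa4, Kc3, Ka3, Kc2, Kb2, Ka2.
White is in check but has 8 legal moves → neither.

neither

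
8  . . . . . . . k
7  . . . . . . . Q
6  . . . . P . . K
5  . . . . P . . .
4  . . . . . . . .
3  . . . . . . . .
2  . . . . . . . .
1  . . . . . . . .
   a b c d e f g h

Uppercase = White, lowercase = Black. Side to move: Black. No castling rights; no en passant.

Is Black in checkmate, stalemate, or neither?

Black to move; black king on h8.
In check: yes, from the white queen on h7.
King squares — g7: attacked by Kh6; h7: attacked by Kh6; g8: attacked by Qh7.
Legal moves for Black: none.
In check with no legal moves → checkmate.

checkmate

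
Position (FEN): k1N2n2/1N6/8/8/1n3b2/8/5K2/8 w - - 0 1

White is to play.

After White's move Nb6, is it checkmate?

no

After Nb6: black king on a8; in check: yes, from the white knight on b6.
Black has 3 legal replies: Kb8, Kxb7, Ka7.
In check but a legal move exists → not checkmate.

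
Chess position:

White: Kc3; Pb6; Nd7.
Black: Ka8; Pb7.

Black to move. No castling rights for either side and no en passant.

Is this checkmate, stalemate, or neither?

stalemate

Black to move; black king on a8.
In check: no.
King squares — a7: attacked by Pb6; b7: own pawn; b8: attacked by Nd7.
Legal moves for Black: none.
Not in check and no legal moves → stalemate.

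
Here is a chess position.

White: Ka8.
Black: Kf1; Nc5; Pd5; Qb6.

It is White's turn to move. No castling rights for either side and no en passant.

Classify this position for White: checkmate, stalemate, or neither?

stalemate

White to move; white king on a8.
In check: no.
King squares — a7: attacked by Qb6; b7: attacked by Nc5; b8: attacked by Qb6.
Legal moves for White: none.
Not in check and no legal moves → stalemate.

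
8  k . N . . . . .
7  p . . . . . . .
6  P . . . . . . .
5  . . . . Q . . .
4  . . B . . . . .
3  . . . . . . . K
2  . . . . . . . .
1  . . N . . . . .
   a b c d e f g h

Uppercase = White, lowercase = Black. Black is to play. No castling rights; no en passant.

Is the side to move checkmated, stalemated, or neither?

Black to move; black king on a8.
In check: no.
King squares — a7: own pawn; b7: attacked by Pa6; b8: attacked by Qe5.
Legal moves for Black: none.
Not in check and no legal moves → stalemate.

stalemate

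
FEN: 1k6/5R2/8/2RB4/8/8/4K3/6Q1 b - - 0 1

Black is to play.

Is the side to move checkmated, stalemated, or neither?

stalemate

Black to move; black king on b8.
In check: no.
King squares — a7: attacked by Rf7; b7: attacked by Bd5; c7: attacked by Rc5; a8: attacked by Bd5; c8: attacked by Rc5.
Legal moves for Black: none.
Not in check and no legal moves → stalemate.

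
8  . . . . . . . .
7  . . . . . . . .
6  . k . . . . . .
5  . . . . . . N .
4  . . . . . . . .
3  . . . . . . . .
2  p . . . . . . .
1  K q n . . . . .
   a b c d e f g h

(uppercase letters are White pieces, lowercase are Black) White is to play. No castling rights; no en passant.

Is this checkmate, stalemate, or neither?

checkmate

White to move; white king on a1.
In check: yes, from the black queen on b1.
King squares — b1: attacked by Pa2; a2: attacked by Qb1; b2: attacked by Qb1.
Legal moves for White: none.
In check with no legal moves → checkmate.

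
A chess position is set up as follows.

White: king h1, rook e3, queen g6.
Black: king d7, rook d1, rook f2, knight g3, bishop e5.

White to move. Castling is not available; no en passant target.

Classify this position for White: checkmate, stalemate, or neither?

checkmate

White to move; white king on h1.
In check: yes, from the black rook on d1 and the black knight on g3.
King squares — g1: attacked by Rd1; g2: attacked by Rf2; h2: attacked by Rf2.
Legal moves for White: none.
In check with no legal moves → checkmate.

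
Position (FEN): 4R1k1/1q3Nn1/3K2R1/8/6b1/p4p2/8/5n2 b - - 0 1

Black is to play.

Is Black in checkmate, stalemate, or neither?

neither

Black to move; black king on g8.
In check: yes, from the white rook on e8.
King squares — f7: available; g7: own knight; h7: available; f8: attacked by Re8; h8: attacked by Nf7.
Legal moves for Black: Kh7, Kxf7.
Black is in check but has 2 legal moves → neither.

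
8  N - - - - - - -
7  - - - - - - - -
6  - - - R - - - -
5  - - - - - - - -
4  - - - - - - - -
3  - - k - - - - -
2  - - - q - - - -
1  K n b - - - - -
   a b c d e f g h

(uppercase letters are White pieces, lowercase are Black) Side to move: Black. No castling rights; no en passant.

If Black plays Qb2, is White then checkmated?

After Qb2: white king on a1; in check: yes, from the black queen on b2.
King squares — b1: attacked by Qb2; a2: attacked by Qb2; b2: attacked by Bc1.
White has no legal moves → checkmate.

yes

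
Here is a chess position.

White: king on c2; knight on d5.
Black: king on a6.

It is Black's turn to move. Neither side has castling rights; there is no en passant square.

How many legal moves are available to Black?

4

Black to move; king on a6.
In check: no.
Legal moves: Kb7, Ka7, Kb5, Ka5.
Count: 4.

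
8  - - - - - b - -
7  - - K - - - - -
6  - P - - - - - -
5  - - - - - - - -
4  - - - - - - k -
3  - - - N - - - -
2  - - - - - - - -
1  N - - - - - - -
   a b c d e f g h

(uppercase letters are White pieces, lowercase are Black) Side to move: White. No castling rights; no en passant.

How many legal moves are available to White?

17

White to move; king on c7.
In check: no.
Legal moves: Kd8, Kc8, Kb8, Kd7, Kb7, Kc6, Ne5+, Nc5, Nf4, Nb4, Nf2+, Nb2, Ne1, Nc1, Nb3, Nc2, b7.
Count: 17.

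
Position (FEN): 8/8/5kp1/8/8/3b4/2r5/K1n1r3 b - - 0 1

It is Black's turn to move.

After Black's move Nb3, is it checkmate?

yes

After Nb3: white king on a1; in check: yes, from the black rook on e1 and the black knight on b3.
King squares — b1: attacked by Re1; a2: attacked by Rc2; b2: attacked by Rc2.
White has no legal moves → checkmate.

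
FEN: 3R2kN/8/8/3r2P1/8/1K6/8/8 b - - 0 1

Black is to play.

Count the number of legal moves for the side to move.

3

Black to move; king on g8.
In check: yes, from the white rook on d8.
Legal moves: Kh7, Kg7, Rxd8.
Count: 3.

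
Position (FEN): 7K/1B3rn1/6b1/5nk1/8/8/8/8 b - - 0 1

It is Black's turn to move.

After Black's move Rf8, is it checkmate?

yes

After Rf8: white king on h8; in check: yes, from the black rook on f8.
King squares — g7: attacked by Nf5; h7: attacked by Bg6; g8: attacked by Rf8.
White has no legal moves → checkmate.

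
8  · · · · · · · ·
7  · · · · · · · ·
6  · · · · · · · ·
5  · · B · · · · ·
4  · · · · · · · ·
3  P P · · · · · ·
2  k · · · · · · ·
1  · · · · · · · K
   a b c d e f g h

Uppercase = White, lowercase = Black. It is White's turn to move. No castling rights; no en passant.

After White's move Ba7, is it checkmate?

no

After Ba7: black king on a2; in check: no.
Black is not in check, so this cannot be checkmate.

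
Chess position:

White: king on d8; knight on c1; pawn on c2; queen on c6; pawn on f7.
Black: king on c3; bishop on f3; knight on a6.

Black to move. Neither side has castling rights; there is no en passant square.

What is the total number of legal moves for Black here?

Black to move; king on c3.
In check: yes, from the white queen on c6.
Legal moves: Kd4, Kb4, Kd2, Kb2, Nc5, Bxc6.
Count: 6.

6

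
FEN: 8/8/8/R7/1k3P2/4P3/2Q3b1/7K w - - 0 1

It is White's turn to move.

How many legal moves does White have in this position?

4

White to move; king on h1.
In check: yes, from the black bishop on g2.
Legal moves: Kh2, Kxg2, Kg1, Qxg2.
Count: 4.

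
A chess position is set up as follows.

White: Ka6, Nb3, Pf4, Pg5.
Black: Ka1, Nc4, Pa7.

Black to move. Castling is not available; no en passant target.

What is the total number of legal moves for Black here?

Black to move; king on a1.
In check: yes, from the white knight on b3.
Legal moves: Kb2, Ka2, Kb1.
Count: 3.

3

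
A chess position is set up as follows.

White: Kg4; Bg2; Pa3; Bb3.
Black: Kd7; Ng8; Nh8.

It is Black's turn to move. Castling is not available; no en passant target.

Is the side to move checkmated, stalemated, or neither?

neither

Black to move; black king on d7.
In check: no.
Legal moves for Black: Nf7, Ng6, Ne7, Nh6+, Nf6+, Ke8, Kd8, Kc8, Ke7, Kc7, Kd6.
Black has 11 legal moves and is not in check → neither.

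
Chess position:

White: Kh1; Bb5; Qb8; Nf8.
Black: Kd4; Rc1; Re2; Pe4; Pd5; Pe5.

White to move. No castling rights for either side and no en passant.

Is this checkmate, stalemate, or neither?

checkmate

White to move; white king on h1.
In check: yes, from the black rook on c1.
King squares — g1: attacked by Rc1; g2: attacked by Re2; h2: attacked by Re2.
Legal moves for White: none.
In check with no legal moves → checkmate.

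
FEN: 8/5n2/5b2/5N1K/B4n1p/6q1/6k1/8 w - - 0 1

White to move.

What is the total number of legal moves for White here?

0

White to move; king on h5.
In check: yes, from the black knight on f4.
Legal moves: none.
Count: 0.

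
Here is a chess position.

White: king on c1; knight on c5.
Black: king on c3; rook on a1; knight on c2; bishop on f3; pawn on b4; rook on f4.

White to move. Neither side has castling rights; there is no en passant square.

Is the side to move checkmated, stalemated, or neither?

White to move; white king on c1.
In check: yes, from the black rook on a1.
King squares — b1: attacked by Ra1; d1: attacked by Ra1; b2: attacked by Kc3; c2: attacked by Kc3; d2: attacked by Kc3.
Legal moves for White: none.
In check with no legal moves → checkmate.

checkmate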